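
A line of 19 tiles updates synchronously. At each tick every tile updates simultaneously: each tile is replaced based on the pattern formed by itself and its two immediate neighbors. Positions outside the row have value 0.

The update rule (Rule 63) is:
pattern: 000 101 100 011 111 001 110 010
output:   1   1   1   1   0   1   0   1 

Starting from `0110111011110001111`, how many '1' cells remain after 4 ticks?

12

tick 1: 1101100110001111000
tick 2: 1011011101111000111
tick 3: 1110110011000111100
tick 4: 1001101110111100011
count of 1: 12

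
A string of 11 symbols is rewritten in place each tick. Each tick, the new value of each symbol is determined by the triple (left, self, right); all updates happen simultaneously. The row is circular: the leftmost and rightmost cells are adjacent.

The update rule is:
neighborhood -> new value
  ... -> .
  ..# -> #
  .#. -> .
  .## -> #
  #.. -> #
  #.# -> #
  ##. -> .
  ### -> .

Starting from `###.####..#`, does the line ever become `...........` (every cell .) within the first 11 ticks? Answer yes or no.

no

...##...###
#.##.#.##..
.##.#.##.##
##.#.##.##.
#.#.##.##.#
.#.##.##.##
#.##.##.##.
.##.##.##.#
##.##.##.#.
#.##.##.#.#
.##.##.#.##
tick 11 is .##.##.#.##, still not uniform .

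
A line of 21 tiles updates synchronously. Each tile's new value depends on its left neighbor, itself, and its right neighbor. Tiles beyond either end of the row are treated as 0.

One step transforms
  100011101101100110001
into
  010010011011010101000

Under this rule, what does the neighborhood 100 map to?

At position 1 the neighborhood is 100; the next row has 1 there.

1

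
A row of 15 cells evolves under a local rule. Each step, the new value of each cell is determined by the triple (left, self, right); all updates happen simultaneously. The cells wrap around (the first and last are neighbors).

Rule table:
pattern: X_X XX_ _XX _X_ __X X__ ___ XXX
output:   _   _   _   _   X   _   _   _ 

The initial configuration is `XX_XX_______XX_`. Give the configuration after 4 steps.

________X______

___________X___
__________X____
_________X_____
________X______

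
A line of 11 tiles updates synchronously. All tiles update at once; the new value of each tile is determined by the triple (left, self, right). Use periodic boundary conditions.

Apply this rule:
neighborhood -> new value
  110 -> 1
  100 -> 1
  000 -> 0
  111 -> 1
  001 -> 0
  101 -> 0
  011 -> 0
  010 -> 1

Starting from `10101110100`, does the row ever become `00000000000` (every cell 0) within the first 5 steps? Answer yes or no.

no

step 1: 10100110110
step 2: 10110010010
step 3: 10011011010
step 4: 11001001010
step 5: 01101101010
step 5 is 01101101010, still not uniform 0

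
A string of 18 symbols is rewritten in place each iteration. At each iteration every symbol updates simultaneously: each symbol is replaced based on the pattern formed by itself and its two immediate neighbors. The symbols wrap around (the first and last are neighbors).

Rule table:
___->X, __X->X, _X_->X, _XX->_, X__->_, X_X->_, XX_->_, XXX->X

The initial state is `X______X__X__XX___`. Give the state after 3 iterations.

X_XXXXXX_XX_X___XX
___XXXX_____X_XX_X
_XX_XX__XXXXX____X

_XX_XX__XXXXX____X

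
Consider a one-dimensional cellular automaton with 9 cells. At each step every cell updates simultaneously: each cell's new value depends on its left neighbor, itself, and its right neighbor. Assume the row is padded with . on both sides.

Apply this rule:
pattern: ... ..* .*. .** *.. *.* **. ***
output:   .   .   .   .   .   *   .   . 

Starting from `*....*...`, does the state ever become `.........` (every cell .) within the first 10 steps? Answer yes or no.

yes

.........
all cells are . at step 1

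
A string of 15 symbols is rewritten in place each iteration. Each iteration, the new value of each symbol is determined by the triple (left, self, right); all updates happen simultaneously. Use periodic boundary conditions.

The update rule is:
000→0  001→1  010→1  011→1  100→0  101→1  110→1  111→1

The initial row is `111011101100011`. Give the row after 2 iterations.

111111111100111
111111111101111

111111111101111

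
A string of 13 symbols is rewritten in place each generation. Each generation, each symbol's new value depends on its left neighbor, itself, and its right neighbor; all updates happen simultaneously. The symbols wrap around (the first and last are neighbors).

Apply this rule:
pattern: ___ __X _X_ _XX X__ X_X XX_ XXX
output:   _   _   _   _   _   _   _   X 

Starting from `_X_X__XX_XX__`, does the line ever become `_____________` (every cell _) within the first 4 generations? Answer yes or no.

yes

generation 1: _____________
all cells are _ at generation 1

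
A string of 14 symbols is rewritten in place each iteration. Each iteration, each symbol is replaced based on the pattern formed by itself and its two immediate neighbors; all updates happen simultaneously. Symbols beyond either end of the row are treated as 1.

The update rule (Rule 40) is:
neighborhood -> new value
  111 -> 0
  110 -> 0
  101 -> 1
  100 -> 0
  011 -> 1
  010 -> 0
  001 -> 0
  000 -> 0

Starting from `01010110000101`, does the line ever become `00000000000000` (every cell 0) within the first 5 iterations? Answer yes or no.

10101100000011
01011000000010
10110000000001
01100000000001
11000000000001
iteration 5 is 11000000000001, still not uniform 0

no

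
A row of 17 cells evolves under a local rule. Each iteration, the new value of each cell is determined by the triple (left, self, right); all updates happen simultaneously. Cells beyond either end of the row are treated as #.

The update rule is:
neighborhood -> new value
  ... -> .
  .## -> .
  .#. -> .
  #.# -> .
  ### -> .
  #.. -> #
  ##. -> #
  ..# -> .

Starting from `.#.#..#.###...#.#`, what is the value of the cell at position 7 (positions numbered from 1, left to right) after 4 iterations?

....#.....##.....
#....#.....##....
##....#.....##...
.##....#.....##..
position 7 holds .

.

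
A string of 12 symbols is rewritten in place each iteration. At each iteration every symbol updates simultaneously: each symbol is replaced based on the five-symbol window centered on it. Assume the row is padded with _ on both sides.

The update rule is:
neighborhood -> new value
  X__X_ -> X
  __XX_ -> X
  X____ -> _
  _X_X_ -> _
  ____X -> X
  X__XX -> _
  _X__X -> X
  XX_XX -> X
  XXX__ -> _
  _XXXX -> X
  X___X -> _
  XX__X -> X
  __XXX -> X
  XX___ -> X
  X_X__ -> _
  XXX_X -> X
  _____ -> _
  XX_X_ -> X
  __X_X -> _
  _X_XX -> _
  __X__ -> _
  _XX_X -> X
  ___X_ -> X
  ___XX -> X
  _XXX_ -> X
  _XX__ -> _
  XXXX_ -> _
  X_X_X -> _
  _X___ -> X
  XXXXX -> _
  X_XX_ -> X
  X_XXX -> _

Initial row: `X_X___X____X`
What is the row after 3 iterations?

___X_X_X_XX_
_XX______X_X
XX_X___XX___

XX_X___XX___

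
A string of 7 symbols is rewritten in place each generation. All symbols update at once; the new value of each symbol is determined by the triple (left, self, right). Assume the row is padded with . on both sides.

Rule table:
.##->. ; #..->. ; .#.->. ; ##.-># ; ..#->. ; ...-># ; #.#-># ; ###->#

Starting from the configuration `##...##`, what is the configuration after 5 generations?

#.....#

.#.#..#
..#....
#...###
..#..##
#.....#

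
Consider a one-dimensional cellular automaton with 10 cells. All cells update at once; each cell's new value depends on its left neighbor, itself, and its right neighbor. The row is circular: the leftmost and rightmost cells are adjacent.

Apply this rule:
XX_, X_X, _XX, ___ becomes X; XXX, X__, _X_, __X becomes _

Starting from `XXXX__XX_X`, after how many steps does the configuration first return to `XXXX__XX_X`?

___X__XXXX
_X____X__X
X__XX_____
___XX_XXX_
XX_XXXX_X_
XXXX__XX_X

6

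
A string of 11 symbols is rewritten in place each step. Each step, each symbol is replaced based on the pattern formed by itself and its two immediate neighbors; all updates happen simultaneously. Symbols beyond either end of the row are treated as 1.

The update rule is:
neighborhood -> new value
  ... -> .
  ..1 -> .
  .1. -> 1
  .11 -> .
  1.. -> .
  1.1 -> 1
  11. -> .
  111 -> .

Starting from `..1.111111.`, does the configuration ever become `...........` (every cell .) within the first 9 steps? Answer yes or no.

yes

..11......1
...........
all cells are . at step 2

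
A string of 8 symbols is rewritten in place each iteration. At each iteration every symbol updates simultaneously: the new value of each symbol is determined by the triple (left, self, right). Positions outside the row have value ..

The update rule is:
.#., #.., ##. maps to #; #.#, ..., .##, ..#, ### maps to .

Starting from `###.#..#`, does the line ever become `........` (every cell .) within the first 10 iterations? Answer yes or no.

..#.##.#
..#..#.#
..##.#.#
...#.#.#
...#.#.#  (fixed point — unchanged through iteration 10)
iteration 10 is ...#.#.#, still not uniform .

no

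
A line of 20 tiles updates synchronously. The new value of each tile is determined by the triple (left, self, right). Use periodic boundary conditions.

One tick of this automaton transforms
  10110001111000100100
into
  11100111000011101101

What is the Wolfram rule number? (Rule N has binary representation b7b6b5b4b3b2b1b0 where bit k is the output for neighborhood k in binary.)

position 8: 111 → 0  (bit 7 = 0)
position 3: 110 → 0  (bit 6 = 0)
position 1: 101 → 1  (bit 5 = 1)
position 4: 100 → 0  (bit 4 = 0)
position 2: 011 → 1  (bit 3 = 1)
position 0: 010 → 1  (bit 2 = 1)
position 6: 001 → 1  (bit 1 = 1)
position 5: 000 → 1  (bit 0 = 1)
bits b7..b0 = 00101111 = 47

47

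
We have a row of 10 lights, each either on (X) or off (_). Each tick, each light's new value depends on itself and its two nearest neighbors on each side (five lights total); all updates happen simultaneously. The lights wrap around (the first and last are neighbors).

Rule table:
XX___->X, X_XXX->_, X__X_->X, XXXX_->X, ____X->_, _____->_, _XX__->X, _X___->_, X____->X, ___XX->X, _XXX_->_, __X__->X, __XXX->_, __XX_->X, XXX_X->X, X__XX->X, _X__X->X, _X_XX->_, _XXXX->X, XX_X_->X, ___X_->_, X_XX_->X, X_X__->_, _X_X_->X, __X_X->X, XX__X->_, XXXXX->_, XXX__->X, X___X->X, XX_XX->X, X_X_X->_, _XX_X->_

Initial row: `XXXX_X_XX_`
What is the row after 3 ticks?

XX__XX__XX

_XXXX__X_X
__XXX_XXX_
XX__XX__XX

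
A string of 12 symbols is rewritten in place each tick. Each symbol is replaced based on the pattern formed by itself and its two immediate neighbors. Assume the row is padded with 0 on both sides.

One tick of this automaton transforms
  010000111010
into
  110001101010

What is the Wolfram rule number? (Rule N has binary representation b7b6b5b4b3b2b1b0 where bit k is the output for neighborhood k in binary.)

position 7: 111 → 0  (bit 7 = 0)
position 8: 110 → 1  (bit 6 = 1)
position 9: 101 → 0  (bit 5 = 0)
position 2: 100 → 0  (bit 4 = 0)
position 6: 011 → 1  (bit 3 = 1)
position 1: 010 → 1  (bit 2 = 1)
position 0: 001 → 1  (bit 1 = 1)
position 3: 000 → 0  (bit 0 = 0)
bits b7..b0 = 01001110 = 78

78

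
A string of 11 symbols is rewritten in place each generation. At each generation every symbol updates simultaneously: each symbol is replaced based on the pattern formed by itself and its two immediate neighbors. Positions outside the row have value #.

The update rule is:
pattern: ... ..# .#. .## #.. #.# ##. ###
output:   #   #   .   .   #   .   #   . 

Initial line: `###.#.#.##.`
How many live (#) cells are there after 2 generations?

generation 1: ..#......#.
generation 2: ##.######..
count of #: 8

8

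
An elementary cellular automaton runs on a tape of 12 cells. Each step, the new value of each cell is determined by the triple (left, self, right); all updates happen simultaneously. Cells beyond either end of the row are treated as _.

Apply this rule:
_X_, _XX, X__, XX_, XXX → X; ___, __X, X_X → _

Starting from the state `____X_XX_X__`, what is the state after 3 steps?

____X_XX_XXX

____X_XX_XX_
____X_XX_XXX
____X_XX_XXX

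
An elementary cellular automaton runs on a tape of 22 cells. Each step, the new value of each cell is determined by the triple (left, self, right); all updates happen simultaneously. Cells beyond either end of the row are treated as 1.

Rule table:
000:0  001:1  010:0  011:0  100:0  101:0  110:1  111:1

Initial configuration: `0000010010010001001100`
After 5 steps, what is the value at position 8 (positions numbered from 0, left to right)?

0000100100100010010101
0001001001000100100000
0010010010001001000001
0100100100010010000010
0001001000100100000100
position 8 holds 0

0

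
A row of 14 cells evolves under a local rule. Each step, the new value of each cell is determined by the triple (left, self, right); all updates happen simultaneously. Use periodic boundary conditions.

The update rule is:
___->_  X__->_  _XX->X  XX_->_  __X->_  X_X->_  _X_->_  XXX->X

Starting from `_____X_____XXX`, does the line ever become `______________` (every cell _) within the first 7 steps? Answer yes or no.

step 1: ___________XX_
step 2: ___________X__
step 3: ______________
all cells are _ at step 3

yes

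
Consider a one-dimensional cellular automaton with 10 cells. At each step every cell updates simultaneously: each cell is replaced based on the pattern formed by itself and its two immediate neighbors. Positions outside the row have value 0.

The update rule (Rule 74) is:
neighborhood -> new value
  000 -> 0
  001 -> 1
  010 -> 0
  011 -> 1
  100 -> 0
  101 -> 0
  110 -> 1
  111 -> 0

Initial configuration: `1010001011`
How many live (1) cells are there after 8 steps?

3

step 1: 0000010011
step 2: 0000100111
step 3: 0001001101
step 4: 0010011100
step 5: 0100110100
step 6: 1001110000
step 7: 0011010000
step 8: 0111000000
count of 1: 3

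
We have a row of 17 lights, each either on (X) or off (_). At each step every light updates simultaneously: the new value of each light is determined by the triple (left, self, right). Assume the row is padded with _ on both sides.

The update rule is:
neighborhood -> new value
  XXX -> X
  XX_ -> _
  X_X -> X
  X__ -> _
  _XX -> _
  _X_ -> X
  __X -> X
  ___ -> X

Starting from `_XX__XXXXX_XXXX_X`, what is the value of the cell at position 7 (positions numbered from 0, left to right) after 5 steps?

X

X___X_XXX_X_XX_XX
X_XXXX_X_XXX__X__
XX_XX_XXX_X__XX_X
__X__X_X_XX_X__XX
XXX_XXXXX__XX_X__
position 7 holds X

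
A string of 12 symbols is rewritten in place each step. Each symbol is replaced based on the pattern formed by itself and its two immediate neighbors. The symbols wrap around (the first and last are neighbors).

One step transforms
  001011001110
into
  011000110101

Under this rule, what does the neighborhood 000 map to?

At position 0 the neighborhood is 000; the next row has 0 there.

0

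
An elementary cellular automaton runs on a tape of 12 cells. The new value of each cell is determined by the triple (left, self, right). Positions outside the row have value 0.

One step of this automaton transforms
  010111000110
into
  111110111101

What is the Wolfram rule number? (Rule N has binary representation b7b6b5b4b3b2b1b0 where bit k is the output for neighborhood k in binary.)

position 4: 111 → 1  (bit 7 = 1)
position 5: 110 → 0  (bit 6 = 0)
position 2: 101 → 1  (bit 5 = 1)
position 6: 100 → 1  (bit 4 = 1)
position 3: 011 → 1  (bit 3 = 1)
position 1: 010 → 1  (bit 2 = 1)
position 0: 001 → 1  (bit 1 = 1)
position 7: 000 → 1  (bit 0 = 1)
bits b7..b0 = 10111111 = 191

191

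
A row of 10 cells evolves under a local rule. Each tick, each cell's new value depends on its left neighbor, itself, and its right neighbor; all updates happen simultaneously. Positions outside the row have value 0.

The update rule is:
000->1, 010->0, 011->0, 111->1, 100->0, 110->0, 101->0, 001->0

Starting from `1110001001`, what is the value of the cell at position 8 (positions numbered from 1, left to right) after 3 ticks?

1

tick 1: 0100100000
tick 2: 0000001111
tick 3: 1111100110
position 8 holds 1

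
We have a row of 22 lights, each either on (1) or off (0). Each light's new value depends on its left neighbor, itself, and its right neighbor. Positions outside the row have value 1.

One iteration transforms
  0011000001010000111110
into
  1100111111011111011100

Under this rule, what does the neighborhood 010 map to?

1

At position 9 the neighborhood is 010; the next row has 1 there.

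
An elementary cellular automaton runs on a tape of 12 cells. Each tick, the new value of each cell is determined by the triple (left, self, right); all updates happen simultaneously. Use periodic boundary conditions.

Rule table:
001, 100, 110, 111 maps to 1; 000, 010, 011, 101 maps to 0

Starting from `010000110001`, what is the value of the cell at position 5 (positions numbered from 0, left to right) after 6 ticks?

1

001001011010
010110001001
000011010110
000101000011
101000100101
100101011000
position 5 holds 1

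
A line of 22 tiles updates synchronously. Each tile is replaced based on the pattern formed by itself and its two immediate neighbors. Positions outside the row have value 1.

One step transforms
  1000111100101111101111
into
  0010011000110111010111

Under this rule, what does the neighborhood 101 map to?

1

At position 11 the neighborhood is 101; the next row has 1 there.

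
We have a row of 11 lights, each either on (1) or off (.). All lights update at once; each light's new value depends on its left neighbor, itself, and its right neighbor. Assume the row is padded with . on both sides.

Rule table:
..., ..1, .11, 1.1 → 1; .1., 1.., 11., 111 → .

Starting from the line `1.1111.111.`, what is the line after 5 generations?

111..11...1

.11...11...
11..111..11
1..11...11.
..11..111..
111..11...1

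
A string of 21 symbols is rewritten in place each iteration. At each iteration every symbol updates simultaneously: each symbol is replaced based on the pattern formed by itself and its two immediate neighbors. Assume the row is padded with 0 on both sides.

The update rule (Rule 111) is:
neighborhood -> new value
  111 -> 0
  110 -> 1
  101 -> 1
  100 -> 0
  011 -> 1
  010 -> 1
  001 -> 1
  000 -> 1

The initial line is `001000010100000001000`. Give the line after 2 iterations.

111011111101111111011
101110000111000001111

101110000111000001111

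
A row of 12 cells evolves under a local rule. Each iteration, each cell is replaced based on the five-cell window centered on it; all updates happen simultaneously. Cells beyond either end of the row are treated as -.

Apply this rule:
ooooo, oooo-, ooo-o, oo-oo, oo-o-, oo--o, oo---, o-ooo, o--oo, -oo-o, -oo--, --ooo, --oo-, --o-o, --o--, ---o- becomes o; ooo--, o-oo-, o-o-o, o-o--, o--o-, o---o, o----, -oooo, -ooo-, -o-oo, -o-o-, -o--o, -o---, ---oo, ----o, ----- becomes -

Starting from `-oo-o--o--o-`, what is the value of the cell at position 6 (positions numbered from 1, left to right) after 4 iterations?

-ooo---o--o-
-o--o-oo--o-
oo--o--oo-o-
ooo-o-oooo--
position 6 holds -

-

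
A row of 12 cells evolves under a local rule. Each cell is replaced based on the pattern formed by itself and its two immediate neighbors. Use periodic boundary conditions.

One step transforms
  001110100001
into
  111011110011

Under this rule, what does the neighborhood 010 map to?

1

At position 6 the neighborhood is 010; the next row has 1 there.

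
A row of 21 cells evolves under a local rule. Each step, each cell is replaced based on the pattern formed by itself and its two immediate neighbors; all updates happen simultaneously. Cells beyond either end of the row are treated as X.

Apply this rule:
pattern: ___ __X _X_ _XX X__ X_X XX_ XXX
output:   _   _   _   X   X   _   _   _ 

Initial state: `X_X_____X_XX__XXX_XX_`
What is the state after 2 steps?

___X______X_X_X___X__
X___X__________X___X_

X___X__________X___X_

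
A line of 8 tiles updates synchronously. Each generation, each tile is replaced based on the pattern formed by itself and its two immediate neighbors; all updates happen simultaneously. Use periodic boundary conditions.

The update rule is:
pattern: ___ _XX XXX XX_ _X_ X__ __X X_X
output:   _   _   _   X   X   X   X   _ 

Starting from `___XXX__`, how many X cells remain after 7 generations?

__X__XX_
_XXXX_XX
____X__X
X__XXXXX
XXX_____
__XX___X
XX_XX_XX
count of X: 6

6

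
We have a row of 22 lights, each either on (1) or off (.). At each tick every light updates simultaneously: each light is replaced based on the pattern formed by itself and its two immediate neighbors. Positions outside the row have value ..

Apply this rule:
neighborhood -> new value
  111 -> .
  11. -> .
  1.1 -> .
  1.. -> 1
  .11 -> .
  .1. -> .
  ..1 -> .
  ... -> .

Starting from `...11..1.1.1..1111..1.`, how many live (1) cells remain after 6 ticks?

.....1......1.....1..1
......1......1.....1..
.......1......1.....1.
........1......1.....1
.........1......1.....
..........1......1....
count of 1: 2

2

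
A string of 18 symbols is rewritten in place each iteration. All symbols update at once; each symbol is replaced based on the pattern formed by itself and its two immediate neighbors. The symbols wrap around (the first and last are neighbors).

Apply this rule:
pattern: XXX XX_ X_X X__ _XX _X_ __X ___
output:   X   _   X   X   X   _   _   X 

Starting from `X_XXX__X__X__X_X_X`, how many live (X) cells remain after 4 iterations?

9

_XXX_X__X__X__X_XX
XXX_X_X__X__X__XX_
XX_X_X_X__X__X_X_X
X_X_X_X_X__X__X_XX
count of X: 9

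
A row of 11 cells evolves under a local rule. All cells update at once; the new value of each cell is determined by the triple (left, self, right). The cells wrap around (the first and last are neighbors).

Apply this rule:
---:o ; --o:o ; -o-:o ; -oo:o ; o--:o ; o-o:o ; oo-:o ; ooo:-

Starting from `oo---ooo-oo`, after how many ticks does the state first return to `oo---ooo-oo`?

-ooooo-ooo-
oo---ooo-oo

2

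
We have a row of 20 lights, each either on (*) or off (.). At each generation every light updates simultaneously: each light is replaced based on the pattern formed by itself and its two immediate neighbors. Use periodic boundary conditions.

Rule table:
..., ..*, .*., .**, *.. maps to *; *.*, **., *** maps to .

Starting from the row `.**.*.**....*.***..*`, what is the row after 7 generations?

****.....********...

.*..*.*.*****.*..***
.****.*.*.....****..
**....*.*******...**
..*****.*......****.
***.....********...*
...******.......****
****.....********...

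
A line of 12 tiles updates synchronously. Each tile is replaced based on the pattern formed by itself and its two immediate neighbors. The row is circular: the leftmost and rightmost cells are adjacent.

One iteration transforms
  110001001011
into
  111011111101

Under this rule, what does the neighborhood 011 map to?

0

At position 10 the neighborhood is 011; the next row has 0 there.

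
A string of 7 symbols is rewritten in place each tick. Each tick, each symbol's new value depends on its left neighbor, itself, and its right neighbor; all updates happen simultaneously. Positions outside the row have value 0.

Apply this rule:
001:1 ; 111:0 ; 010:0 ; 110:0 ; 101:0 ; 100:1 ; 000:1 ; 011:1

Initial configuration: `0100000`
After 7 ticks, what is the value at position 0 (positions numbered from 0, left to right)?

1

1011111
0010000
1101111
1001000
0110111
1100100
1011011
position 0 holds 1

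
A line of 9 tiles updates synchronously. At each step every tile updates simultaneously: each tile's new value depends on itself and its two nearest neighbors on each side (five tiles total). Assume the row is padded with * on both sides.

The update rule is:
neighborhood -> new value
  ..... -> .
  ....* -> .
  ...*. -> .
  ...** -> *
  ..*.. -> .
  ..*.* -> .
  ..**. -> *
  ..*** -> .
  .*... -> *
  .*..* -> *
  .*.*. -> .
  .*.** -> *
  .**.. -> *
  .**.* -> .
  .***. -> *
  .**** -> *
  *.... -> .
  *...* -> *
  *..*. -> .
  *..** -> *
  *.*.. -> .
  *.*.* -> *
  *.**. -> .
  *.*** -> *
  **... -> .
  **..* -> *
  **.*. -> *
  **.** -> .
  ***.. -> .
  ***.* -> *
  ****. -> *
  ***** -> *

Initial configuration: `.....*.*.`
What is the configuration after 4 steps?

.......**
......*.*
.......**  (repeats step 1; period 2)
step 4: ......*.*

......*.*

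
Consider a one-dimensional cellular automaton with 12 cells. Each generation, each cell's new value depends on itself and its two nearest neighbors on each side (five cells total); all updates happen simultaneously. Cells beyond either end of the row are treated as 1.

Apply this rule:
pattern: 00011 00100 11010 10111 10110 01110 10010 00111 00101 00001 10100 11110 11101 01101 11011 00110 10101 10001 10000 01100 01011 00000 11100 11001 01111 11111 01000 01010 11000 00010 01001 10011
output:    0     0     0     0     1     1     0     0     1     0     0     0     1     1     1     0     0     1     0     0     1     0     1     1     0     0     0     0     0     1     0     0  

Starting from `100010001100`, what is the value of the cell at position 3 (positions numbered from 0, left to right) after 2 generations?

0

101100100010
111010001111
position 3 holds 0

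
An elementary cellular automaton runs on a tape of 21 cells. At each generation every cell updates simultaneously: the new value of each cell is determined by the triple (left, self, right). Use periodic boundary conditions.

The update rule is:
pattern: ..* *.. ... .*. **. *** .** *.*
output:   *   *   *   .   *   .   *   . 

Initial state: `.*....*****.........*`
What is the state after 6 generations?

***...*****........**

generation 1: ..*****...**********.
generation 2: ***...*****........**
generation 3: ..*****...**********.  (repeats generation 1; period 2)
generation 6: ***...*****........**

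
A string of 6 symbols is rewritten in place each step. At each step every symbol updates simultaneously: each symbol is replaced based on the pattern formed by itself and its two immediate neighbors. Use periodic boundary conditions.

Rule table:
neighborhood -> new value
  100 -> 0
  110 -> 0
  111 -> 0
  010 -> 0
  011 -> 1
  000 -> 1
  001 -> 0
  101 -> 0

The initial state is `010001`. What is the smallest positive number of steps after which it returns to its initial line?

step 1: 000100
step 2: 110001
step 3: 000101
step 4: 010000
step 5: 000111
step 6: 010100
step 7: 000001
step 8: 011100
step 9: 010001

9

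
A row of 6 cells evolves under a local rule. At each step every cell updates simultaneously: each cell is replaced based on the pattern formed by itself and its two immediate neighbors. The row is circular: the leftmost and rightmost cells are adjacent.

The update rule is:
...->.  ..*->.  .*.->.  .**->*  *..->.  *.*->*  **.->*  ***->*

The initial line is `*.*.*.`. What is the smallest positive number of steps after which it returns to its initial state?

2

.*.*.*
*.*.*.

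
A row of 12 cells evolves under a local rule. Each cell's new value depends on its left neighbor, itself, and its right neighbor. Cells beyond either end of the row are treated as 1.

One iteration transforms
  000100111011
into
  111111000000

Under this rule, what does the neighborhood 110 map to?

At position 8 the neighborhood is 110; the next row has 0 there.

0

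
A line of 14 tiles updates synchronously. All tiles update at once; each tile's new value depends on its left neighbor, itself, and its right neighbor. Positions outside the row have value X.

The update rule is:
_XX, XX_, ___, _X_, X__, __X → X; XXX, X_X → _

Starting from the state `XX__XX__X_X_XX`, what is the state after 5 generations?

generation 1: _XXXXXXXX_X_X_
generation 2: _X______X_X_X_
generation 3: _XXXXXXXX_X_X_  (repeats generation 1; period 2)
generation 5: _XXXXXXXX_X_X_

_XXXXXXXX_X_X_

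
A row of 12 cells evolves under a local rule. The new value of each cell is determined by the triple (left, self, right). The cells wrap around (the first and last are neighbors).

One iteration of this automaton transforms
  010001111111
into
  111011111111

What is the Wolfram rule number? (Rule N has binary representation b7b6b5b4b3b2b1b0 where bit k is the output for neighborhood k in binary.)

254

position 6: 111 → 1  (bit 7 = 1)
position 11: 110 → 1  (bit 6 = 1)
position 0: 101 → 1  (bit 5 = 1)
position 2: 100 → 1  (bit 4 = 1)
position 5: 011 → 1  (bit 3 = 1)
position 1: 010 → 1  (bit 2 = 1)
position 4: 001 → 1  (bit 1 = 1)
position 3: 000 → 0  (bit 0 = 0)
bits b7..b0 = 11111110 = 254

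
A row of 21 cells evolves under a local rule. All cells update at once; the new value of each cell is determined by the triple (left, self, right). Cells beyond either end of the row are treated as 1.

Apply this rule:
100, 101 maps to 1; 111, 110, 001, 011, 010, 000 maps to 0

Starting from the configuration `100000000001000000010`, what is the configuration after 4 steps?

101010000000000100000

010000000000100000001
101000000000010000000
010100000000001000000
101010000000000100000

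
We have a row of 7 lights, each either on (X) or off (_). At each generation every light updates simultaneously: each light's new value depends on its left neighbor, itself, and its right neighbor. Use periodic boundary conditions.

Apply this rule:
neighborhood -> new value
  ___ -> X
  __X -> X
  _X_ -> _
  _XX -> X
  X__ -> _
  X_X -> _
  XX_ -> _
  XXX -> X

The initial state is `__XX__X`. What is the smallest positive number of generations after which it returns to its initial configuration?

7

_XX__X_
XX__X__
X__X__X
__X__XX
_X__XX_
X__XX__
__XX__X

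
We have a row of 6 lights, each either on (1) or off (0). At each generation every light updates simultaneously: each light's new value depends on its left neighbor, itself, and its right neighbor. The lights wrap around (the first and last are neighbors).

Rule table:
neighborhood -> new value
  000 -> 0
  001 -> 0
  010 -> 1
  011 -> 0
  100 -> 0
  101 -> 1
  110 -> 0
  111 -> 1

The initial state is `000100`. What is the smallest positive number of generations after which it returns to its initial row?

1

generation 1: 000100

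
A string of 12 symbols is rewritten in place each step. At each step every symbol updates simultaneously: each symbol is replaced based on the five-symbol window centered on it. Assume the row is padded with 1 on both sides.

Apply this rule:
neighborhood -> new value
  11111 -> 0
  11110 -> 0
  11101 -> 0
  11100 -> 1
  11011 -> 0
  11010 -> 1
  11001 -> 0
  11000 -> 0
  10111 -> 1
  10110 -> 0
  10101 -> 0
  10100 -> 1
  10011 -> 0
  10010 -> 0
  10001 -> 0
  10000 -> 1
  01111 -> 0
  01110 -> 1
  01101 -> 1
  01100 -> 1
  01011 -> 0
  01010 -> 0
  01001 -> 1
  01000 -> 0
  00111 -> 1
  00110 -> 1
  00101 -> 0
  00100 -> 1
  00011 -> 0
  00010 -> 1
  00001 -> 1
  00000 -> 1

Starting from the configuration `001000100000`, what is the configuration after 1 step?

001001101110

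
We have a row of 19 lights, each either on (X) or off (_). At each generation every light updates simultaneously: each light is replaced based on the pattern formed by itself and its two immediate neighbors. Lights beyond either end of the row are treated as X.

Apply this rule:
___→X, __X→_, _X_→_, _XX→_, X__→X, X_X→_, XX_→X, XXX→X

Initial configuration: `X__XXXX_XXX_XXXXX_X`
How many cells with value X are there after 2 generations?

XX__XXX__XX__XXXX__
XXX__XXX__XX__XXXX_
count of X: 12

12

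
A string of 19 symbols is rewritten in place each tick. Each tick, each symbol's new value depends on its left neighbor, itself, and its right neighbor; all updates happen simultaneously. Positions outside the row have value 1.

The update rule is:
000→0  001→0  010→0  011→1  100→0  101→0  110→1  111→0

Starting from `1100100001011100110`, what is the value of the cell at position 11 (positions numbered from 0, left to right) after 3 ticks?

tick 1: 0100000000010100110
tick 2: 0000000000000000110
tick 3: 0000000000000000110
position 11 holds 0

0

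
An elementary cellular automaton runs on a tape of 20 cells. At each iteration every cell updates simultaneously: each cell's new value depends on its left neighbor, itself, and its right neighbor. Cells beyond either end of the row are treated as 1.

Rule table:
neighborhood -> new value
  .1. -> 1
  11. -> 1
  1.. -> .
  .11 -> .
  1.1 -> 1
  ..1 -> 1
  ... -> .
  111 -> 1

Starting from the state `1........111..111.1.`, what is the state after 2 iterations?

1......111.1111.1111

iteration 1: 1.......1.11.1.11111
iteration 2: 1......111.1111.1111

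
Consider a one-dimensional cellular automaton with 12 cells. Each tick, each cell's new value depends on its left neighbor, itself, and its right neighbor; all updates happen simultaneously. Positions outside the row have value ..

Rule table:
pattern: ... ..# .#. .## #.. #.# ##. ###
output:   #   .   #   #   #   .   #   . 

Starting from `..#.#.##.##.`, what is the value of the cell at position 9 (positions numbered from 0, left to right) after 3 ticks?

#

#.#.#.##.###
#.#.#.##.#.#
#.#.#.##.#.#
position 9 holds #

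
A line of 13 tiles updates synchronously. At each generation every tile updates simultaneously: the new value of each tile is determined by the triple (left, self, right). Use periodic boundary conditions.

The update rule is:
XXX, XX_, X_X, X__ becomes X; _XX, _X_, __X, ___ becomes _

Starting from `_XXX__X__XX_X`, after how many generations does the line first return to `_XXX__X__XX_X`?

generation 1: X_XXX__X__XX_
generation 2: _X_XXX__X__XX
generation 3: X_X_XXX__X__X
generation 4: XX_X_XXX__X__
generation 5: _XX_X_XXX__X_
generation 6: __XX_X_XXX__X
generation 7: X__XX_X_XXX__
generation 8: _X__XX_X_XXX_
generation 9: __X__XX_X_XXX
generation 10: X__X__XX_X_XX
generation 11: XX__X__XX_X_X
generation 12: XXX__X__XX_X_
generation 13: _XXX__X__XX_X

13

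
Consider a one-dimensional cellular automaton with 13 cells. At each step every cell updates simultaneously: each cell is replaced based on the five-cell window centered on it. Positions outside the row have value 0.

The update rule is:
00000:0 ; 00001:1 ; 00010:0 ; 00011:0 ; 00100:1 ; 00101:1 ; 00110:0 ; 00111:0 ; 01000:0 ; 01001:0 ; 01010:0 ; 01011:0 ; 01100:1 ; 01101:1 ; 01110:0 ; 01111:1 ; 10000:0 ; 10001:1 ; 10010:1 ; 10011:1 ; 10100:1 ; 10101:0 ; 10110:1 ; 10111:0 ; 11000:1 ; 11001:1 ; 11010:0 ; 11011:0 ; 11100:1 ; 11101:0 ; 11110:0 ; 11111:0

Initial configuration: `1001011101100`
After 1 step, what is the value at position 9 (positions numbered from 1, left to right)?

1011000001110
position 9 holds 0

0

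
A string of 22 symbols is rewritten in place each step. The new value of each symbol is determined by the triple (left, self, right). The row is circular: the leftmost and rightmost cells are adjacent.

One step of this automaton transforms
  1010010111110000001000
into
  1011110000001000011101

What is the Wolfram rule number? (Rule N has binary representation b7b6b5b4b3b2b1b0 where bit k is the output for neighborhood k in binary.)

position 8: 111 → 0  (bit 7 = 0)
position 11: 110 → 0  (bit 6 = 0)
position 1: 101 → 0  (bit 5 = 0)
position 3: 100 → 1  (bit 4 = 1)
position 7: 011 → 0  (bit 3 = 0)
position 0: 010 → 1  (bit 2 = 1)
position 4: 001 → 1  (bit 1 = 1)
position 13: 000 → 0  (bit 0 = 0)
bits b7..b0 = 00010110 = 22

22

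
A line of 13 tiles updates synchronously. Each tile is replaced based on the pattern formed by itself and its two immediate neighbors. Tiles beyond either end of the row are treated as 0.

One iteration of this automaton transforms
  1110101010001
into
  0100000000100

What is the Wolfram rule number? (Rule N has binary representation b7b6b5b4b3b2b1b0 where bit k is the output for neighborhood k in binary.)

129

position 1: 111 → 1  (bit 7 = 1)
position 2: 110 → 0  (bit 6 = 0)
position 3: 101 → 0  (bit 5 = 0)
position 9: 100 → 0  (bit 4 = 0)
position 0: 011 → 0  (bit 3 = 0)
position 4: 010 → 0  (bit 2 = 0)
position 11: 001 → 0  (bit 1 = 0)
position 10: 000 → 1  (bit 0 = 1)
bits b7..b0 = 10000001 = 129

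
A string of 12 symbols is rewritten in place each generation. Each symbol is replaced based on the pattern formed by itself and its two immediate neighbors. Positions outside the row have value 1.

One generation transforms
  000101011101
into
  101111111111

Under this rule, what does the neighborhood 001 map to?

At position 2 the neighborhood is 001; the next row has 1 there.

1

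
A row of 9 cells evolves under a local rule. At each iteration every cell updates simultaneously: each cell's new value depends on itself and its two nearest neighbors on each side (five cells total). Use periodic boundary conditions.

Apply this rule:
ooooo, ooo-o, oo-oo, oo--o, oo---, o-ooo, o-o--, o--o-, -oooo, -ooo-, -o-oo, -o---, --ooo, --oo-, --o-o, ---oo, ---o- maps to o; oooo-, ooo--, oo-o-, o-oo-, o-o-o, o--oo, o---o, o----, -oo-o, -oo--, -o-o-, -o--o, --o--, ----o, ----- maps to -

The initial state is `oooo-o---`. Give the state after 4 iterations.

oo-o-oo-o
oo--o--oo
--oo---oo
o-o-o-oo-

o-o-o-oo-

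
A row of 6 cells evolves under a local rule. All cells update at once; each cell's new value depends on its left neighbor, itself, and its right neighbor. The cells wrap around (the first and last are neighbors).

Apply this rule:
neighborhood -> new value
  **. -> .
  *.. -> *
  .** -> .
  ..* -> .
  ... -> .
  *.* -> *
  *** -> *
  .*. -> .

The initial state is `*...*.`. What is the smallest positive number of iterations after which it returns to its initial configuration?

.*...*
*.*...
.*.*..
..*.*.
...*.*
*...*.

6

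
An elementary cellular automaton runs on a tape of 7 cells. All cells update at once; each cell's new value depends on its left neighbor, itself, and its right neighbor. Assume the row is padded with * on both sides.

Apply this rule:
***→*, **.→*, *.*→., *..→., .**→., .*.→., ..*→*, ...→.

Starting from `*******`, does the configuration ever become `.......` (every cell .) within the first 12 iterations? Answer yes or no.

no

*******  (fixed point — unchanged through iteration 12)
iteration 12 is *******, still not uniform .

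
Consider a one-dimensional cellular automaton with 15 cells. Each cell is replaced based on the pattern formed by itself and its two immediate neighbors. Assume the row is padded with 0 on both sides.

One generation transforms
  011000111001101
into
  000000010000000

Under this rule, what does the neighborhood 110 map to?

At position 2 the neighborhood is 110; the next row has 0 there.

0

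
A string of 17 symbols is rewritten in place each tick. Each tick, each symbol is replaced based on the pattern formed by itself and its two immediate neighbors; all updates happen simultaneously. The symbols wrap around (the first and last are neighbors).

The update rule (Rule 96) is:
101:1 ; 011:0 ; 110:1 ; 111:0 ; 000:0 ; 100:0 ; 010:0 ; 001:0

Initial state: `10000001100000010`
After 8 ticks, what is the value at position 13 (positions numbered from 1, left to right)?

tick 1: 00000000100000001
tick 2: 00000000000000000
tick 3: 00000000000000000  (fixed point — unchanged through tick 8)
position 13 holds 0

0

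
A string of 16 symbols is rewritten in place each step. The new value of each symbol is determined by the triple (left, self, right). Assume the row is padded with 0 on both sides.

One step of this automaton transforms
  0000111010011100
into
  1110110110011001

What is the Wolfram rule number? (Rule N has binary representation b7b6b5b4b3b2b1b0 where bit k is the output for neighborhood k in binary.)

173

position 5: 111 → 1  (bit 7 = 1)
position 6: 110 → 0  (bit 6 = 0)
position 7: 101 → 1  (bit 5 = 1)
position 9: 100 → 0  (bit 4 = 0)
position 4: 011 → 1  (bit 3 = 1)
position 8: 010 → 1  (bit 2 = 1)
position 3: 001 → 0  (bit 1 = 0)
position 0: 000 → 1  (bit 0 = 1)
bits b7..b0 = 10101101 = 173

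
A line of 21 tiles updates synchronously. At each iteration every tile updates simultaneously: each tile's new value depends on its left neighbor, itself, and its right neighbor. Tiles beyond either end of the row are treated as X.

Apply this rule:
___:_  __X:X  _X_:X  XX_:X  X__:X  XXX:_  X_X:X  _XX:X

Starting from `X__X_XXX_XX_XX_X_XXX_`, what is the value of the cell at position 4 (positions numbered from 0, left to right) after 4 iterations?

X

iteration 1: XXXXXX_XXXXXXXXXXX_XX
iteration 2: _____XXX_________XXX_
iteration 3: X___XX_XX_______XX_XX
iteration 4: XX_XXXXXXX_____XXXXX_
position 4 holds X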